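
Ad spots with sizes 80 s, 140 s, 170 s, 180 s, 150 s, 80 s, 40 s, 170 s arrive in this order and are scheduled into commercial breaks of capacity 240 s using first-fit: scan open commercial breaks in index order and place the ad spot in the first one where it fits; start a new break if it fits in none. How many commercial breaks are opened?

  80 → break 1 (new)  [load 80/240]
  140 → break 1  [load 220/240]
  170 → break 2 (new)  [load 170/240]
  180 → break 3 (new)  [load 180/240]
  150 → break 4 (new)  [load 150/240]
  80 → break 4  [load 230/240]
  40 → break 2  [load 210/240]
  170 → break 5 (new)  [load 170/240]
5 commercial breaks opened.

5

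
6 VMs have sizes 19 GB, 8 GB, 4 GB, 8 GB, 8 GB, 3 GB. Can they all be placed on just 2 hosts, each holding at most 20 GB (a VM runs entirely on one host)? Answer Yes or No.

Total = 50 GB; ⌈50/20⌉ = 3.
At least 3 hosts are required, but only 2 are allowed.

No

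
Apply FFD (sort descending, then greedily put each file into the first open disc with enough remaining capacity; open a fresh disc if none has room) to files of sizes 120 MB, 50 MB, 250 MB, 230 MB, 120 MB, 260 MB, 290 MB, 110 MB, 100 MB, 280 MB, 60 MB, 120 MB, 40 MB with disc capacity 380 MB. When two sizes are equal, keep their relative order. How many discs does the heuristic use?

6

Sorted descending: 290, 280, 260, 250, 230, 120, 120, 120, 110, 100, 60, 50, 40.
  290 → disc 1 (new)  [load 290/380]
  280 → disc 2 (new)  [load 280/380]
  260 → disc 3 (new)  [load 260/380]
  250 → disc 4 (new)  [load 250/380]
  230 → disc 5 (new)  [load 230/380]
  120 → disc 3  [load 380/380]
  120 → disc 4  [load 370/380]
  120 → disc 5  [load 350/380]
  110 → disc 6 (new)  [load 110/380]
  100 → disc 2  [load 380/380]
  60 → disc 1  [load 350/380]
  50 → disc 6  [load 160/380]
  40 → disc 6  [load 200/380]
6 discs opened.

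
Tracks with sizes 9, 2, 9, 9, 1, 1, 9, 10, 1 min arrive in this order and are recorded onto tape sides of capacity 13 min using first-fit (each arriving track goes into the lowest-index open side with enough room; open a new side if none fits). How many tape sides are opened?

  9 → side 1 (new)  [load 9/13]
  2 → side 1  [load 11/13]
  9 → side 2 (new)  [load 9/13]
  9 → side 3 (new)  [load 9/13]
  1 → side 1  [load 12/13]
  1 → side 1  [load 13/13]
  9 → side 4 (new)  [load 9/13]
  10 → side 5 (new)  [load 10/13]
  1 → side 2  [load 10/13]
5 tape sides opened.

5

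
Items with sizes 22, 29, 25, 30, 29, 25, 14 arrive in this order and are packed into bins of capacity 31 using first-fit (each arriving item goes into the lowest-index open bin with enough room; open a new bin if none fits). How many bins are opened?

7

  22 → bin 1 (new)  [load 22/31]
  29 → bin 2 (new)  [load 29/31]
  25 → bin 3 (new)  [load 25/31]
  30 → bin 4 (new)  [load 30/31]
  29 → bin 5 (new)  [load 29/31]
  25 → bin 6 (new)  [load 25/31]
  14 → bin 7 (new)  [load 14/31]
7 bins opened.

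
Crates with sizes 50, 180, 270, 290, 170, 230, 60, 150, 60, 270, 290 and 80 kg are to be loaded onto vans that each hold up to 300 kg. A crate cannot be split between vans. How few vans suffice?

8

Total = 290 + 290 + 270 + 270 + 230 + 180 + 170 + 150 + 80 + 60 + 60 + 50 = 2100 kg.
Lower bound: ⌈2100/300⌉ = 7 vans.
A packing using 8 vans:
  van 1: 290 = 290
  van 2: 290 = 290
  van 3: 270 = 270
  van 4: 270 = 270
  van 5: 230 + 60 = 290
  van 6: 180 + 80 = 260
  van 7: 170 + 60 + 50 = 280
  van 8: 150 = 150
No arrangement into 7 vans stays within capacity, so 8 is optimal.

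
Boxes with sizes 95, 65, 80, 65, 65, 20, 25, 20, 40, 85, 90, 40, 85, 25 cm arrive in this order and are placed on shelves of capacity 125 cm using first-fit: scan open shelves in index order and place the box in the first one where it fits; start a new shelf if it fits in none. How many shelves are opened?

  95 → shelf 1 (new)  [load 95/125]
  65 → shelf 2 (new)  [load 65/125]
  80 → shelf 3 (new)  [load 80/125]
  65 → shelf 4 (new)  [load 65/125]
  65 → shelf 5 (new)  [load 65/125]
  20 → shelf 1  [load 115/125]
  25 → shelf 2  [load 90/125]
  20 → shelf 2  [load 110/125]
  40 → shelf 3  [load 120/125]
  85 → shelf 6 (new)  [load 85/125]
  90 → shelf 7 (new)  [load 90/125]
  40 → shelf 4  [load 105/125]
  85 → shelf 8 (new)  [load 85/125]
  25 → shelf 5  [load 90/125]
8 shelves opened.

8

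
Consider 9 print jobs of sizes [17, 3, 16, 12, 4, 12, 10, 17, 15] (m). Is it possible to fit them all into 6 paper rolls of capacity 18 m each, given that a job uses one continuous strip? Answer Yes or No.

Total = 106 m; ⌈106/18⌉ = 6.
7 print jobs each exceed half the capacity and cannot share a roll, forcing at least 7 paper rolls.
At least 7 paper rolls are required, but only 6 are allowed.

No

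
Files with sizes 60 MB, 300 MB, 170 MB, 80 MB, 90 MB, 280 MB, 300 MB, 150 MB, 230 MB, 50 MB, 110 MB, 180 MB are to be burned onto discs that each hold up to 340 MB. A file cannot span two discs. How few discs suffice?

Total = 300 + 300 + 280 + 230 + 180 + 170 + 150 + 110 + 90 + 80 + 60 + 50 = 2000 MB.
Lower bound: ⌈2000/340⌉ = 6 discs.
A packing using 7 discs:
  disc 1: 300 = 300
  disc 2: 300 = 300
  disc 3: 280 + 60 = 340
  disc 4: 230 + 110 = 340
  disc 5: 180 + 150 = 330
  disc 6: 170 + 90 + 80 = 340
  disc 7: 50 = 50
No arrangement into 6 discs stays within capacity, so 7 is optimal.

7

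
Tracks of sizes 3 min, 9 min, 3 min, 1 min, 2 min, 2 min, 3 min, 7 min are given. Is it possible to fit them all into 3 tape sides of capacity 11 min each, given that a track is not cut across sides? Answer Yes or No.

Yes

A valid assignment using 3 tape sides:
  side 1: 9 + 2 = 11
  side 2: 7 + 3 + 1 = 11
  side 3: 3 + 3 + 2 = 8
Every load is within 11 min, so 3 tape sides suffice.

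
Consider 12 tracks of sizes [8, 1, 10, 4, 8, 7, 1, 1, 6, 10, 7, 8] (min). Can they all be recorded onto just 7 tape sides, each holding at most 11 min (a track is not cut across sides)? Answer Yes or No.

Total = 71 min; ⌈71/11⌉ = 7.
8 tracks each exceed half the capacity and cannot share a side, forcing at least 8 tape sides.
At least 8 tape sides are required, but only 7 are allowed.

No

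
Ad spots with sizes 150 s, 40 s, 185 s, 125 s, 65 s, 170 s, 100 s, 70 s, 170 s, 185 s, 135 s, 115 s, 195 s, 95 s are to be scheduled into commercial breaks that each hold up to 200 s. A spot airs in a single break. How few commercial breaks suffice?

Total = 195 + 185 + 185 + 170 + 170 + 150 + 135 + 125 + 115 + 100 + 95 + 70 + 65 + 40 = 1800 s.
Lower bound: ⌈1800/200⌉ = 9 commercial breaks.
A packing using 10 commercial breaks:
  break 1: 195 = 195
  break 2: 185 = 185
  break 3: 185 = 185
  break 4: 170 = 170
  break 5: 170 = 170
  break 6: 150 + 40 = 190
  break 7: 135 + 65 = 200
  break 8: 125 + 70 = 195
  break 9: 115 = 115
  break 10: 100 + 95 = 195
No arrangement into 9 commercial breaks stays within capacity, so 10 is optimal.

10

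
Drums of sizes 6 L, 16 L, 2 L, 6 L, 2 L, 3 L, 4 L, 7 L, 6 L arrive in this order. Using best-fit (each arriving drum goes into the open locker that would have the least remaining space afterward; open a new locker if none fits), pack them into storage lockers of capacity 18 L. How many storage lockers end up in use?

3

  6 → locker 1 (new)  [load 6/18]
  16 → locker 2 (new)  [load 16/18]
  2 → locker 2  [load 18/18]
  6 → locker 1  [load 12/18]
  2 → locker 1  [load 14/18]
  3 → locker 1  [load 17/18]
  4 → locker 3 (new)  [load 4/18]
  7 → locker 3  [load 11/18]
  6 → locker 3  [load 17/18]
3 storage lockers opened.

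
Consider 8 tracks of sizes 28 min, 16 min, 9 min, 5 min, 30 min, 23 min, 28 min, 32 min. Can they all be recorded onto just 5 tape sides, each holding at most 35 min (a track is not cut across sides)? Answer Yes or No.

No

Total = 171 min; ⌈171/35⌉ = 5.
The bound of 5 does not rule out 5, but exhaustive search shows no assignment into 5 tape sides of capacity 35 min exists — the minimum is 6.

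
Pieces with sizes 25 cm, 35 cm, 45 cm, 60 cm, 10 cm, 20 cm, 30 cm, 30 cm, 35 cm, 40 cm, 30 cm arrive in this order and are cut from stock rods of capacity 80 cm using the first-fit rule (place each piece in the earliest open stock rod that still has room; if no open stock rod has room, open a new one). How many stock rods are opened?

6

  25 → stock rod 1 (new)  [load 25/80]
  35 → stock rod 1  [load 60/80]
  45 → stock rod 2 (new)  [load 45/80]
  60 → stock rod 3 (new)  [load 60/80]
  10 → stock rod 1  [load 70/80]
  20 → stock rod 2  [load 65/80]
  30 → stock rod 4 (new)  [load 30/80]
  30 → stock rod 4  [load 60/80]
  35 → stock rod 5 (new)  [load 35/80]
  40 → stock rod 5  [load 75/80]
  30 → stock rod 6 (new)  [load 30/80]
6 stock rods opened.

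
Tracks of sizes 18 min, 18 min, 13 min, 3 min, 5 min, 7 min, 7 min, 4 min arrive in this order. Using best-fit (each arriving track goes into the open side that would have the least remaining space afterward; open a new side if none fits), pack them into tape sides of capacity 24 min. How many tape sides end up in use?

  18 → side 1 (new)  [load 18/24]
  18 → side 2 (new)  [load 18/24]
  13 → side 3 (new)  [load 13/24]
  3 → side 1  [load 21/24]
  5 → side 2  [load 23/24]
  7 → side 3  [load 20/24]
  7 → side 4 (new)  [load 7/24]
  4 → side 3  [load 24/24]
4 tape sides opened.

4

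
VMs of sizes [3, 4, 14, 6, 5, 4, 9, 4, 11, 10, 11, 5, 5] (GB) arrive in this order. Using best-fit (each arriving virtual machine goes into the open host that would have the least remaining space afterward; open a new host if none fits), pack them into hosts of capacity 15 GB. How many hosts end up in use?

  3 → host 1 (new)  [load 3/15]
  4 → host 1  [load 7/15]
  14 → host 2 (new)  [load 14/15]
  6 → host 1  [load 13/15]
  5 → host 3 (new)  [load 5/15]
  4 → host 3  [load 9/15]
  9 → host 4 (new)  [load 9/15]
  4 → host 3  [load 13/15]
  11 → host 5 (new)  [load 11/15]
  10 → host 6 (new)  [load 10/15]
  11 → host 7 (new)  [load 11/15]
  5 → host 6  [load 15/15]
  5 → host 4  [load 14/15]
7 hosts opened.

7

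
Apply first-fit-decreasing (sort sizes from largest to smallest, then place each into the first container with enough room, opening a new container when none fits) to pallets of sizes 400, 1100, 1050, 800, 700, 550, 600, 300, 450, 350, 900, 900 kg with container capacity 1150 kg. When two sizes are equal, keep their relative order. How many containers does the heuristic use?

8

Sorted descending: 1100, 1050, 900, 900, 800, 700, 600, 550, 450, 400, 350, 300.
  1100 → container 1 (new)  [load 1100/1150]
  1050 → container 2 (new)  [load 1050/1150]
  900 → container 3 (new)  [load 900/1150]
  900 → container 4 (new)  [load 900/1150]
  800 → container 5 (new)  [load 800/1150]
  700 → container 6 (new)  [load 700/1150]
  600 → container 7 (new)  [load 600/1150]
  550 → container 7  [load 1150/1150]
  450 → container 6  [load 1150/1150]
  400 → container 8 (new)  [load 400/1150]
  350 → container 5  [load 1150/1150]
  300 → container 8  [load 700/1150]
8 containers opened.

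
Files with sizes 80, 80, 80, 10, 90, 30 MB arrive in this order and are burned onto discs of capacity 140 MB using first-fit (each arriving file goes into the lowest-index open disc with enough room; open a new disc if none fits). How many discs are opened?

  80 → disc 1 (new)  [load 80/140]
  80 → disc 2 (new)  [load 80/140]
  80 → disc 3 (new)  [load 80/140]
  10 → disc 1  [load 90/140]
  90 → disc 4 (new)  [load 90/140]
  30 → disc 1  [load 120/140]
4 discs opened.

4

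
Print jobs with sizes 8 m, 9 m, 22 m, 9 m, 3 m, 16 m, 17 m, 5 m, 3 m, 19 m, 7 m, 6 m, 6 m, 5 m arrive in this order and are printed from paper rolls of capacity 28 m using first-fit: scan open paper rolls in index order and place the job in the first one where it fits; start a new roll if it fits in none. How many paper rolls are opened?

5

  8 → roll 1 (new)  [load 8/28]
  9 → roll 1  [load 17/28]
  22 → roll 2 (new)  [load 22/28]
  9 → roll 1  [load 26/28]
  3 → roll 2  [load 25/28]
  16 → roll 3 (new)  [load 16/28]
  17 → roll 4 (new)  [load 17/28]
  5 → roll 3  [load 21/28]
  3 → roll 2  [load 28/28]
  19 → roll 5 (new)  [load 19/28]
  7 → roll 3  [load 28/28]
  6 → roll 4  [load 23/28]
  6 → roll 5  [load 25/28]
  5 → roll 4  [load 28/28]
5 paper rolls opened.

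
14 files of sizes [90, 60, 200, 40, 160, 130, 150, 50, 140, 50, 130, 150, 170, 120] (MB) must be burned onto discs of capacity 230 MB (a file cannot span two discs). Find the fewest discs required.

Total = 200 + 170 + 160 + 150 + 150 + 140 + 130 + 130 + 120 + 90 + 60 + 50 + 50 + 40 = 1640 MB.
Lower bound: ⌈1640/230⌉ = 8 discs.
Also, 9 files each exceed 115 MB, and no two of those can share a disc, so at least 9 discs are needed.
A packing using 9 discs:
  disc 1: 200 = 200
  disc 2: 170 + 60 = 230
  disc 3: 160 + 50 = 210
  disc 4: 150 + 50 = 200
  disc 5: 150 + 40 = 190
  disc 6: 140 + 90 = 230
  disc 7: 130 = 130
  disc 8: 130 = 130
  disc 9: 120 = 120
This matches the lower bound, so 9 is optimal.

9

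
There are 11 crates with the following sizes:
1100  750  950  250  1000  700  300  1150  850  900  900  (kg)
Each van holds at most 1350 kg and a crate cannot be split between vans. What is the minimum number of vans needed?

Total = 1150 + 1100 + 1000 + 950 + 900 + 900 + 850 + 750 + 700 + 300 + 250 = 8850 kg.
Lower bound: ⌈8850/1350⌉ = 7 vans.
Also, 9 crates each exceed 675 kg, and no two of those can share a van, so at least 9 vans are needed.
A packing using 9 vans:
  van 1: 1150 = 1150
  van 2: 1100 + 250 = 1350
  van 3: 1000 + 300 = 1300
  van 4: 950 = 950
  van 5: 900 = 900
  van 6: 900 = 900
  van 7: 850 = 850
  van 8: 750 = 750
  van 9: 700 = 700
This matches the lower bound, so 9 is optimal.

9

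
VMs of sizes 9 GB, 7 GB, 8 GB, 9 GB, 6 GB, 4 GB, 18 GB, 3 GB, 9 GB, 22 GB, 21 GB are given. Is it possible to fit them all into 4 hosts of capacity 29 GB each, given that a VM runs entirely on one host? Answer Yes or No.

No

Total = 116 GB; ⌈116/29⌉ = 4.
The bound of 4 does not rule out 4, but exhaustive search shows no assignment into 4 hosts of capacity 29 GB exists — the minimum is 5.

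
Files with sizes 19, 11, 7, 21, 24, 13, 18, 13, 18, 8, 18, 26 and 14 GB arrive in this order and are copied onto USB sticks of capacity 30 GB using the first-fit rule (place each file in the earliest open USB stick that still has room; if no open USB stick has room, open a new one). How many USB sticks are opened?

9

  19 → USB stick 1 (new)  [load 19/30]
  11 → USB stick 1  [load 30/30]
  7 → USB stick 2 (new)  [load 7/30]
  21 → USB stick 2  [load 28/30]
  24 → USB stick 3 (new)  [load 24/30]
  13 → USB stick 4 (new)  [load 13/30]
  18 → USB stick 5 (new)  [load 18/30]
  13 → USB stick 4  [load 26/30]
  18 → USB stick 6 (new)  [load 18/30]
  8 → USB stick 5  [load 26/30]
  18 → USB stick 7 (new)  [load 18/30]
  26 → USB stick 8 (new)  [load 26/30]
  14 → USB stick 9 (new)  [load 14/30]
9 USB sticks opened.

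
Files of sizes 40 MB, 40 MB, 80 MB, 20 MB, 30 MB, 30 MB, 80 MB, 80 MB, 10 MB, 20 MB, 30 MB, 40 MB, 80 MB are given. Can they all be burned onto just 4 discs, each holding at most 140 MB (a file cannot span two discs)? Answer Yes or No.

No

Total = 580 MB; ⌈580/140⌉ = 5.
At least 5 discs are required, but only 4 are allowed.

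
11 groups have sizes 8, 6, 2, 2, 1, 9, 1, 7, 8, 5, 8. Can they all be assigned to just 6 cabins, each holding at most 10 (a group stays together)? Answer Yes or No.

No

Total = 57; ⌈57/10⌉ = 6.
The bound of 6 does not rule out 6, but exhaustive search shows no assignment into 6 cabins of capacity 10 exists — the minimum is 7.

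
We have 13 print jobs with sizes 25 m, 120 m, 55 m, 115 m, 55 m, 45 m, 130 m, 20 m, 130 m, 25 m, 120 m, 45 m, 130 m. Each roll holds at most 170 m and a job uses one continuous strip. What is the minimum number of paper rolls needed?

7

Total = 130 + 130 + 130 + 120 + 120 + 115 + 55 + 55 + 45 + 45 + 25 + 25 + 20 = 1015 m.
Lower bound: ⌈1015/170⌉ = 6 paper rolls.
A packing using 7 paper rolls:
  roll 1: 130 + 25 = 155
  roll 2: 130 + 25 = 155
  roll 3: 130 + 20 = 150
  roll 4: 120 + 45 = 165
  roll 5: 120 + 45 = 165
  roll 6: 115 + 55 = 170
  roll 7: 55 = 55
No arrangement into 6 paper rolls stays within capacity, so 7 is optimal.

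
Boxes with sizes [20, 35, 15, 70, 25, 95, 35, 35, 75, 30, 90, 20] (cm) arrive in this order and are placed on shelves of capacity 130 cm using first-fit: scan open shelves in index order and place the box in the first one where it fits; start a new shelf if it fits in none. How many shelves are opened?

5

  20 → shelf 1 (new)  [load 20/130]
  35 → shelf 1  [load 55/130]
  15 → shelf 1  [load 70/130]
  70 → shelf 2 (new)  [load 70/130]
  25 → shelf 1  [load 95/130]
  95 → shelf 3 (new)  [load 95/130]
  35 → shelf 1  [load 130/130]
  35 → shelf 2  [load 105/130]
  75 → shelf 4 (new)  [load 75/130]
  30 → shelf 3  [load 125/130]
  90 → shelf 5 (new)  [load 90/130]
  20 → shelf 2  [load 125/130]
5 shelves opened.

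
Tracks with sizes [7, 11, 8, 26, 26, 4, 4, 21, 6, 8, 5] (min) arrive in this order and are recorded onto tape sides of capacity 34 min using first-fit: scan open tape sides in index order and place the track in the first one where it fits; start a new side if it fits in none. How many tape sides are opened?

4

  7 → side 1 (new)  [load 7/34]
  11 → side 1  [load 18/34]
  8 → side 1  [load 26/34]
  26 → side 2 (new)  [load 26/34]
  26 → side 3 (new)  [load 26/34]
  4 → side 1  [load 30/34]
  4 → side 1  [load 34/34]
  21 → side 4 (new)  [load 21/34]
  6 → side 2  [load 32/34]
  8 → side 3  [load 34/34]
  5 → side 4  [load 26/34]
4 tape sides opened.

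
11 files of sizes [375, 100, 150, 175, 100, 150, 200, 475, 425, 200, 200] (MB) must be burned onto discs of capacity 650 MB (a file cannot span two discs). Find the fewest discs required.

Total = 475 + 425 + 375 + 200 + 200 + 200 + 175 + 150 + 150 + 100 + 100 = 2550 MB.
Lower bound: ⌈2550/650⌉ = 4 discs.
A packing using 4 discs:
  disc 1: 475 + 175 = 650
  disc 2: 425 + 200 = 625
  disc 3: 375 + 150 + 100 = 625
  disc 4: 200 + 200 + 150 + 100 = 650
This matches the lower bound, so 4 is optimal.

4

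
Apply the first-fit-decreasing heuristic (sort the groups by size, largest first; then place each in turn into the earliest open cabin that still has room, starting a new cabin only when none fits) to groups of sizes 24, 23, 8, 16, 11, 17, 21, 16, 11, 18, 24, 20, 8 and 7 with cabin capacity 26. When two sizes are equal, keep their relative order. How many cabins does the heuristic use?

Sorted descending: 24, 24, 23, 21, 20, 18, 17, 16, 16, 11, 11, 8, 8, 7.
  24 → cabin 1 (new)  [load 24/26]
  24 → cabin 2 (new)  [load 24/26]
  23 → cabin 3 (new)  [load 23/26]
  21 → cabin 4 (new)  [load 21/26]
  20 → cabin 5 (new)  [load 20/26]
  18 → cabin 6 (new)  [load 18/26]
  17 → cabin 7 (new)  [load 17/26]
  16 → cabin 8 (new)  [load 16/26]
  16 → cabin 9 (new)  [load 16/26]
  11 → cabin 10 (new)  [load 11/26]
  11 → cabin 10  [load 22/26]
  8 → cabin 6  [load 26/26]
  8 → cabin 7  [load 25/26]
  7 → cabin 8  [load 23/26]
10 cabins opened.

10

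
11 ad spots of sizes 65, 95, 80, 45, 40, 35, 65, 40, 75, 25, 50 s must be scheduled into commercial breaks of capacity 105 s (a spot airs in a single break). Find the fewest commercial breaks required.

7

Total = 95 + 80 + 75 + 65 + 65 + 50 + 45 + 40 + 40 + 35 + 25 = 615 s.
Lower bound: ⌈615/105⌉ = 6 commercial breaks.
A packing using 7 commercial breaks:
  break 1: 95 = 95
  break 2: 80 + 25 = 105
  break 3: 75 = 75
  break 4: 65 + 40 = 105
  break 5: 65 + 40 = 105
  break 6: 50 + 45 = 95
  break 7: 35 = 35
No arrangement into 6 commercial breaks stays within capacity, so 7 is optimal.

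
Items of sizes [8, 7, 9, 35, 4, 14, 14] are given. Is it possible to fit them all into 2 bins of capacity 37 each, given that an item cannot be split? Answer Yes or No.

Total = 91; ⌈91/37⌉ = 3.
At least 3 bins are required, but only 2 are allowed.

No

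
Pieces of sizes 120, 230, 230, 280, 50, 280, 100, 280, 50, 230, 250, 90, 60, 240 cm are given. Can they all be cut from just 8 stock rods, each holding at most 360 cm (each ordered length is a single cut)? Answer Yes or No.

A valid assignment using 8 stock rods:
  stock rod 1: 280 + 60 = 340
  stock rod 2: 280 + 50 = 330
  stock rod 3: 280 + 50 = 330
  stock rod 4: 250 + 100 = 350
  stock rod 5: 240 + 120 = 360
  stock rod 6: 230 + 90 = 320
  stock rod 7: 230 = 230
  stock rod 8: 230 = 230
Every load is within 360 cm, so 8 stock rods suffice.

Yes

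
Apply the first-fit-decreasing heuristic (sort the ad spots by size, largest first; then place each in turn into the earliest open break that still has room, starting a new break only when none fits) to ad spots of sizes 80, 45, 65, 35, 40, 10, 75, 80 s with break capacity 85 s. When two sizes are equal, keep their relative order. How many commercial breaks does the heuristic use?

6

Sorted descending: 80, 80, 75, 65, 45, 40, 35, 10.
  80 → break 1 (new)  [load 80/85]
  80 → break 2 (new)  [load 80/85]
  75 → break 3 (new)  [load 75/85]
  65 → break 4 (new)  [load 65/85]
  45 → break 5 (new)  [load 45/85]
  40 → break 5  [load 85/85]
  35 → break 6 (new)  [load 35/85]
  10 → break 3  [load 85/85]
6 commercial breaks opened.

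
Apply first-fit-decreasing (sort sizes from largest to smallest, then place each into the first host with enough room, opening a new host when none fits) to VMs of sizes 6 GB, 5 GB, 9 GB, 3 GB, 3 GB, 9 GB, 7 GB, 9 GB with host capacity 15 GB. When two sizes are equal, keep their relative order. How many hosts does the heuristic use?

Sorted descending: 9, 9, 9, 7, 6, 5, 3, 3.
  9 → host 1 (new)  [load 9/15]
  9 → host 2 (new)  [load 9/15]
  9 → host 3 (new)  [load 9/15]
  7 → host 4 (new)  [load 7/15]
  6 → host 1  [load 15/15]
  5 → host 2  [load 14/15]
  3 → host 3  [load 12/15]
  3 → host 3  [load 15/15]
4 hosts opened.

4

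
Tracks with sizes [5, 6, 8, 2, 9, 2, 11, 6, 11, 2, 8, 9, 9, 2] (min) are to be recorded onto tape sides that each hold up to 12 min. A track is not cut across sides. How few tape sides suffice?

9

Total = 11 + 11 + 9 + 9 + 9 + 8 + 8 + 6 + 6 + 5 + 2 + 2 + 2 + 2 = 90 min.
Lower bound: ⌈90/12⌉ = 8 tape sides.
A packing using 9 tape sides:
  side 1: 11 = 11
  side 2: 11 = 11
  side 3: 9 + 2 = 11
  side 4: 9 + 2 = 11
  side 5: 9 + 2 = 11
  side 6: 8 + 2 = 10
  side 7: 8 = 8
  side 8: 6 + 6 = 12
  side 9: 5 = 5
No arrangement into 8 tape sides stays within capacity, so 9 is optimal.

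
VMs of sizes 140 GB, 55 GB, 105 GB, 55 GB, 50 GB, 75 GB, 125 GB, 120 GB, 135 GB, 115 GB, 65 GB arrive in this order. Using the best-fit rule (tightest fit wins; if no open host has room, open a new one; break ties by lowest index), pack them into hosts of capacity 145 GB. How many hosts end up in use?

9

  140 → host 1 (new)  [load 140/145]
  55 → host 2 (new)  [load 55/145]
  105 → host 3 (new)  [load 105/145]
  55 → host 2  [load 110/145]
  50 → host 4 (new)  [load 50/145]
  75 → host 4  [load 125/145]
  125 → host 5 (new)  [load 125/145]
  120 → host 6 (new)  [load 120/145]
  135 → host 7 (new)  [load 135/145]
  115 → host 8 (new)  [load 115/145]
  65 → host 9 (new)  [load 65/145]
9 hosts opened.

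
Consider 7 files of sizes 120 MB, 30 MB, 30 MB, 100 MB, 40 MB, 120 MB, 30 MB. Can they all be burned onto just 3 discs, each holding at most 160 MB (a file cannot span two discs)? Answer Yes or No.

A valid assignment using 3 discs:
  disc 1: 120 + 40 = 160
  disc 2: 120 + 30 = 150
  disc 3: 100 + 30 + 30 = 160
Every load is within 160 MB, so 3 discs suffice.

Yes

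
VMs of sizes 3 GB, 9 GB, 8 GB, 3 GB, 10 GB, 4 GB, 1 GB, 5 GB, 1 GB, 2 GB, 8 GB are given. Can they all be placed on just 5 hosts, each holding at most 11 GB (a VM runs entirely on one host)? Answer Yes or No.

Yes

A valid assignment using 5 hosts:
  host 1: 10 + 1 = 11
  host 2: 9 + 2 = 11
  host 3: 8 + 3 = 11
  host 4: 8 + 3 = 11
  host 5: 5 + 4 + 1 = 10
Every load is within 11 GB, so 5 hosts suffice.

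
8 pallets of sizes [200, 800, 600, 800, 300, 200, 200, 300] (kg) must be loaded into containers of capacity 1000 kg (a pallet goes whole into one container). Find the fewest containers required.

Total = 800 + 800 + 600 + 300 + 300 + 200 + 200 + 200 = 3400 kg.
Lower bound: ⌈3400/1000⌉ = 4 containers.
A packing using 4 containers:
  container 1: 800 + 200 = 1000
  container 2: 800 + 200 = 1000
  container 3: 600 + 300 = 900
  container 4: 300 + 200 = 500
This matches the lower bound, so 4 is optimal.

4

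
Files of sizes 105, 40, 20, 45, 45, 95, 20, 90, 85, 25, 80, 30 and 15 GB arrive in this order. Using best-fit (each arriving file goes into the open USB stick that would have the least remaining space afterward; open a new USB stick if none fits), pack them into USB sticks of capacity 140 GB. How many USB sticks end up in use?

6

  105 → USB stick 1 (new)  [load 105/140]
  40 → USB stick 2 (new)  [load 40/140]
  20 → USB stick 1  [load 125/140]
  45 → USB stick 2  [load 85/140]
  45 → USB stick 2  [load 130/140]
  95 → USB stick 3 (new)  [load 95/140]
  20 → USB stick 3  [load 115/140]
  90 → USB stick 4 (new)  [load 90/140]
  85 → USB stick 5 (new)  [load 85/140]
  25 → USB stick 3  [load 140/140]
  80 → USB stick 6 (new)  [load 80/140]
  30 → USB stick 4  [load 120/140]
  15 → USB stick 1  [load 140/140]
6 USB sticks opened.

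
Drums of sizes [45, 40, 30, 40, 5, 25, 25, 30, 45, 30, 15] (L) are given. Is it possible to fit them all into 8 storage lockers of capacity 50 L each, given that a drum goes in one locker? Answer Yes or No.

A valid assignment using 8 storage lockers:
  locker 1: 45 + 5 = 50
  locker 2: 45 = 45
  locker 3: 40 = 40
  locker 4: 40 = 40
  locker 5: 30 + 15 = 45
  locker 6: 30 = 30
  locker 7: 30 = 30
  locker 8: 25 + 25 = 50
Every load is within 50 L, so 8 storage lockers suffice.

Yes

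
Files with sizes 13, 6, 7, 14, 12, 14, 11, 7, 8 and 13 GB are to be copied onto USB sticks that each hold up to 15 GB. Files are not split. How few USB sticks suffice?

8

Total = 14 + 14 + 13 + 13 + 12 + 11 + 8 + 7 + 7 + 6 = 105 GB.
Lower bound: ⌈105/15⌉ = 7 USB sticks.
A packing using 8 USB sticks:
  USB stick 1: 14 = 14
  USB stick 2: 14 = 14
  USB stick 3: 13 = 13
  USB stick 4: 13 = 13
  USB stick 5: 12 = 12
  USB stick 6: 11 = 11
  USB stick 7: 8 + 7 = 15
  USB stick 8: 7 + 6 = 13
No arrangement into 7 USB sticks stays within capacity, so 8 is optimal.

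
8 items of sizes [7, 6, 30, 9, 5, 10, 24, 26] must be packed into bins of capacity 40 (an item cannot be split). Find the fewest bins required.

3

Total = 30 + 26 + 24 + 10 + 9 + 7 + 6 + 5 = 117.
Lower bound: ⌈117/40⌉ = 3 bins.
A packing using 3 bins:
  bin 1: 30 + 10 = 40
  bin 2: 26 + 9 + 5 = 40
  bin 3: 24 + 7 + 6 = 37
This matches the lower bound, so 3 is optimal.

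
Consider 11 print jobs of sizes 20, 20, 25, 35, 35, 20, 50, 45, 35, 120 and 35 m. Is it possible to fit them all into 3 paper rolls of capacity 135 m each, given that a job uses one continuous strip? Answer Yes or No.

No

Total = 440 m; ⌈440/135⌉ = 4.
At least 4 paper rolls are required, but only 3 are allowed.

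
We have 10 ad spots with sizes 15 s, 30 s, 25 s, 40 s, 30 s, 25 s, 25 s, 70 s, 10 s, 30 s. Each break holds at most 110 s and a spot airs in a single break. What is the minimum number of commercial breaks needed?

Total = 70 + 40 + 30 + 30 + 30 + 25 + 25 + 25 + 15 + 10 = 300 s.
Lower bound: ⌈300/110⌉ = 3 commercial breaks.
A packing using 3 commercial breaks:
  break 1: 70 + 40 = 110
  break 2: 30 + 30 + 30 + 15 = 105
  break 3: 25 + 25 + 25 + 10 = 85
This matches the lower bound, so 3 is optimal.

3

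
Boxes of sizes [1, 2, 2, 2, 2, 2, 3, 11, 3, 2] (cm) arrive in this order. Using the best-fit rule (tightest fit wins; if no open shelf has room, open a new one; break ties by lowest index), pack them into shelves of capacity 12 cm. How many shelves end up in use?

  1 → shelf 1 (new)  [load 1/12]
  2 → shelf 1  [load 3/12]
  2 → shelf 1  [load 5/12]
  2 → shelf 1  [load 7/12]
  2 → shelf 1  [load 9/12]
  2 → shelf 1  [load 11/12]
  3 → shelf 2 (new)  [load 3/12]
  11 → shelf 3 (new)  [load 11/12]
  3 → shelf 2  [load 6/12]
  2 → shelf 2  [load 8/12]
3 shelves opened.

3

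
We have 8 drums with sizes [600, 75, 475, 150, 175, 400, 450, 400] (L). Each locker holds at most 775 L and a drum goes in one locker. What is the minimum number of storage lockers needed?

5

Total = 600 + 475 + 450 + 400 + 400 + 175 + 150 + 75 = 2725 L.
Lower bound: ⌈2725/775⌉ = 4 storage lockers.
Also, 5 drums each exceed 775/2 L, and no two of those can share a locker, so at least 5 storage lockers are needed.
A packing using 5 storage lockers:
  locker 1: 600 + 175 = 775
  locker 2: 475 + 150 + 75 = 700
  locker 3: 450 = 450
  locker 4: 400 = 400
  locker 5: 400 = 400
This matches the lower bound, so 5 is optimal.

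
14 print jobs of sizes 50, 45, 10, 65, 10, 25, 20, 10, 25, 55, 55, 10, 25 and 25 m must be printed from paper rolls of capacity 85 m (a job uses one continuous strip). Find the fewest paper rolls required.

6

Total = 65 + 55 + 55 + 50 + 45 + 25 + 25 + 25 + 25 + 20 + 10 + 10 + 10 + 10 = 430 m.
Lower bound: ⌈430/85⌉ = 6 paper rolls.
A packing using 6 paper rolls:
  roll 1: 65 + 20 = 85
  roll 2: 55 + 25 = 80
  roll 3: 55 + 25 = 80
  roll 4: 50 + 25 + 10 = 85
  roll 5: 45 + 25 + 10 = 80
  roll 6: 10 + 10 = 20
This matches the lower bound, so 6 is optimal.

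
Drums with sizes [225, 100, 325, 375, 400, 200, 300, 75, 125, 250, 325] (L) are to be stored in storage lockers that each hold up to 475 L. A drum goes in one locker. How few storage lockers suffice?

7

Total = 400 + 375 + 325 + 325 + 300 + 250 + 225 + 200 + 125 + 100 + 75 = 2700 L.
Lower bound: ⌈2700/475⌉ = 6 storage lockers.
A packing using 7 storage lockers:
  locker 1: 400 + 75 = 475
  locker 2: 375 + 100 = 475
  locker 3: 325 + 125 = 450
  locker 4: 325 = 325
  locker 5: 300 = 300
  locker 6: 250 + 225 = 475
  locker 7: 200 = 200
No arrangement into 6 storage lockers stays within capacity, so 7 is optimal.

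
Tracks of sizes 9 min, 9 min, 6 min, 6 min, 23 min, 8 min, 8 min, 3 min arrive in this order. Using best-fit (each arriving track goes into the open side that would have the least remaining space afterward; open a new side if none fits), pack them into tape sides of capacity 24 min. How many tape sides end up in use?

4

  9 → side 1 (new)  [load 9/24]
  9 → side 1  [load 18/24]
  6 → side 1  [load 24/24]
  6 → side 2 (new)  [load 6/24]
  23 → side 3 (new)  [load 23/24]
  8 → side 2  [load 14/24]
  8 → side 2  [load 22/24]
  3 → side 4 (new)  [load 3/24]
4 tape sides opened.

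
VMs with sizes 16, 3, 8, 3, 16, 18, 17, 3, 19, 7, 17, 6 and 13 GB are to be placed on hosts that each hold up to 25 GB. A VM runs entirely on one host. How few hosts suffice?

7

Total = 19 + 18 + 17 + 17 + 16 + 16 + 13 + 8 + 7 + 6 + 3 + 3 + 3 = 146 GB.
Lower bound: ⌈146/25⌉ = 6 hosts.
Also, 7 VMs each exceed 25/2 GB, and no two of those can share a host, so at least 7 hosts are needed.
A packing using 7 hosts:
  host 1: 19 + 6 = 25
  host 2: 18 + 7 = 25
  host 3: 17 + 8 = 25
  host 4: 17 + 3 + 3 = 23
  host 5: 16 + 3 = 19
  host 6: 16 = 16
  host 7: 13 = 13
This matches the lower bound, so 7 is optimal.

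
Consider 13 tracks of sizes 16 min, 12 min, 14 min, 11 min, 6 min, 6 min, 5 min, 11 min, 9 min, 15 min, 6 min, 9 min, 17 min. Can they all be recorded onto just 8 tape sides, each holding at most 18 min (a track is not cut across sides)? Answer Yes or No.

No

Total = 137 min; ⌈137/18⌉ = 8.
The bound of 8 does not rule out 8, but exhaustive search shows no assignment into 8 tape sides of capacity 18 min exists — the minimum is 9.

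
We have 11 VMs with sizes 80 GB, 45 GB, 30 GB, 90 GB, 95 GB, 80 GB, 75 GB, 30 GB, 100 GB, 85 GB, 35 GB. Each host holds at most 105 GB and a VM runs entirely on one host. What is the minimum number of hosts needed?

Total = 100 + 95 + 90 + 85 + 80 + 80 + 75 + 45 + 35 + 30 + 30 = 745 GB.
Lower bound: ⌈745/105⌉ = 8 hosts.
A packing using 9 hosts:
  host 1: 100 = 100
  host 2: 95 = 95
  host 3: 90 = 90
  host 4: 85 = 85
  host 5: 80 = 80
  host 6: 80 = 80
  host 7: 75 + 30 = 105
  host 8: 45 + 35 = 80
  host 9: 30 = 30
No arrangement into 8 hosts stays within capacity, so 9 is optimal.

9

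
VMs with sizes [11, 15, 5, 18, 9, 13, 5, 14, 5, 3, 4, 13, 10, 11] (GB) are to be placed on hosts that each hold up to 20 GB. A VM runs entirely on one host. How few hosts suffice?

Total = 18 + 15 + 14 + 13 + 13 + 11 + 11 + 10 + 9 + 5 + 5 + 5 + 4 + 3 = 136 GB.
Lower bound: ⌈136/20⌉ = 7 hosts.
A packing using 8 hosts:
  host 1: 18 = 18
  host 2: 15 + 5 = 20
  host 3: 14 + 5 = 19
  host 4: 13 + 5 = 18
  host 5: 13 + 4 + 3 = 20
  host 6: 11 + 9 = 20
  host 7: 11 = 11
  host 8: 10 = 10
No arrangement into 7 hosts stays within capacity, so 8 is optimal.

8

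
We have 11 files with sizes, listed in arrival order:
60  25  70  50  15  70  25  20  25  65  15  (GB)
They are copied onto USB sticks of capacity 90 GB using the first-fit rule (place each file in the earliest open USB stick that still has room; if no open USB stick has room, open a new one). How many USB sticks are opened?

5

  60 → USB stick 1 (new)  [load 60/90]
  25 → USB stick 1  [load 85/90]
  70 → USB stick 2 (new)  [load 70/90]
  50 → USB stick 3 (new)  [load 50/90]
  15 → USB stick 2  [load 85/90]
  70 → USB stick 4 (new)  [load 70/90]
  25 → USB stick 3  [load 75/90]
  20 → USB stick 4  [load 90/90]
  25 → USB stick 5 (new)  [load 25/90]
  65 → USB stick 5  [load 90/90]
  15 → USB stick 3  [load 90/90]
5 USB sticks opened.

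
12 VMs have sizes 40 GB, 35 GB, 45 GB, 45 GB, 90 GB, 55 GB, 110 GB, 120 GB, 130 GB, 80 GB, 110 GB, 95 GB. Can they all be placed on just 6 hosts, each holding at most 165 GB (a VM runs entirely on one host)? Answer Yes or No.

No

Total = 955 GB; ⌈955/165⌉ = 6.
The bound of 6 does not rule out 6, but exhaustive search shows no assignment into 6 hosts of capacity 165 GB exists — the minimum is 7.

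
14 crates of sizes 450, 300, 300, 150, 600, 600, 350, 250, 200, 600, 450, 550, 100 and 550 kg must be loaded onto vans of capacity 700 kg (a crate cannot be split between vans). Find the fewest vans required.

Total = 600 + 600 + 600 + 550 + 550 + 450 + 450 + 350 + 300 + 300 + 250 + 200 + 150 + 100 = 5450 kg.
Lower bound: ⌈5450/700⌉ = 8 vans.
A packing using 9 vans:
  van 1: 600 + 100 = 700
  van 2: 600 = 600
  van 3: 600 = 600
  van 4: 550 + 150 = 700
  van 5: 550 = 550
  van 6: 450 + 250 = 700
  van 7: 450 + 200 = 650
  van 8: 350 + 300 = 650
  van 9: 300 = 300
No arrangement into 8 vans stays within capacity, so 9 is optimal.

9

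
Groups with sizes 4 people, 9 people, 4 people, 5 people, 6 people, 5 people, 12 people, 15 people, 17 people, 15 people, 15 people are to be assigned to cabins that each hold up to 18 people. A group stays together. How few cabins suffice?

7

Total = 17 + 15 + 15 + 15 + 12 + 9 + 6 + 5 + 5 + 4 + 4 = 107 people.
Lower bound: ⌈107/18⌉ = 6 cabins.
A packing using 7 cabins:
  cabin 1: 17 = 17
  cabin 2: 15 = 15
  cabin 3: 15 = 15
  cabin 4: 15 = 15
  cabin 5: 12 + 6 = 18
  cabin 6: 9 + 5 + 4 = 18
  cabin 7: 5 + 4 = 9
No arrangement into 6 cabins stays within capacity, so 7 is optimal.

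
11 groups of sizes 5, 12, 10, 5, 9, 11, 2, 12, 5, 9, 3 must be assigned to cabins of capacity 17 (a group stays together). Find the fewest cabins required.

6

Total = 12 + 12 + 11 + 10 + 9 + 9 + 5 + 5 + 5 + 3 + 2 = 83.
Lower bound: ⌈83/17⌉ = 5 cabins.
Also, 6 groups each exceed 17/2, and no two of those can share a cabin, so at least 6 cabins are needed.
A packing using 6 cabins:
  cabin 1: 12 + 5 = 17
  cabin 2: 12 + 5 = 17
  cabin 3: 11 + 5 = 16
  cabin 4: 10 + 3 + 2 = 15
  cabin 5: 9 = 9
  cabin 6: 9 = 9
This matches the lower bound, so 6 is optimal.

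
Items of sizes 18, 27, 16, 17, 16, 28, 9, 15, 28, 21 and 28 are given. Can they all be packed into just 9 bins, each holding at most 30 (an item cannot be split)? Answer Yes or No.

Total = 223; ⌈223/30⌉ = 8.
9 items each exceed half the capacity and cannot share a bin, forcing at least 9 bins.
The bound of 9 does not rule out 9, but exhaustive search shows no assignment into 9 bins of capacity 30 exists — the minimum is 10.

No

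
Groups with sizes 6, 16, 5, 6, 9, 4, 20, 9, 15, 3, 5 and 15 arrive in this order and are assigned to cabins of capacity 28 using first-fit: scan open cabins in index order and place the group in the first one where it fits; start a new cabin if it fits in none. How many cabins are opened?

  6 → cabin 1 (new)  [load 6/28]
  16 → cabin 1  [load 22/28]
  5 → cabin 1  [load 27/28]
  6 → cabin 2 (new)  [load 6/28]
  9 → cabin 2  [load 15/28]
  4 → cabin 2  [load 19/28]
  20 → cabin 3 (new)  [load 20/28]
  9 → cabin 2  [load 28/28]
  15 → cabin 4 (new)  [load 15/28]
  3 → cabin 3  [load 23/28]
  5 → cabin 3  [load 28/28]
  15 → cabin 5 (new)  [load 15/28]
5 cabins opened.

5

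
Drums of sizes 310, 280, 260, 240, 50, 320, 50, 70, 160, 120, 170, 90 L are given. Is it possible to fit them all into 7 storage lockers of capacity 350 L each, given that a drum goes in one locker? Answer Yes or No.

A valid assignment using 7 storage lockers:
  locker 1: 320 = 320
  locker 2: 310 = 310
  locker 3: 280 + 70 = 350
  locker 4: 260 + 90 = 350
  locker 5: 240 + 50 + 50 = 340
  locker 6: 170 + 160 = 330
  locker 7: 120 = 120
Every load is within 350 L, so 7 storage lockers suffice.

Yes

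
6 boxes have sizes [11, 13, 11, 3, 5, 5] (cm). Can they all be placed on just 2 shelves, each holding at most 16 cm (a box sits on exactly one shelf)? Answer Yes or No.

No

Total = 48 cm; ⌈48/16⌉ = 3.
At least 3 shelves are required, but only 2 are allowed.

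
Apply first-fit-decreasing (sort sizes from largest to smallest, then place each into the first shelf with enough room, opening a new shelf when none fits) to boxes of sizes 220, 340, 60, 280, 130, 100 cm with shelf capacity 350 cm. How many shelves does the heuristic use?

Sorted descending: 340, 280, 220, 130, 100, 60.
  340 → shelf 1 (new)  [load 340/350]
  280 → shelf 2 (new)  [load 280/350]
  220 → shelf 3 (new)  [load 220/350]
  130 → shelf 3  [load 350/350]
  100 → shelf 4 (new)  [load 100/350]
  60 → shelf 2  [load 340/350]
4 shelves opened.

4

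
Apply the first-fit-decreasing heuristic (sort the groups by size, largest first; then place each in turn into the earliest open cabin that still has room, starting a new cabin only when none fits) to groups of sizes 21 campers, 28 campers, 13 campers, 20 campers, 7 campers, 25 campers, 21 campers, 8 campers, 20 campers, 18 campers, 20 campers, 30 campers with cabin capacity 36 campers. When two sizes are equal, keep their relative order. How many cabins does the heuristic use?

9

Sorted descending: 30, 28, 25, 21, 21, 20, 20, 20, 18, 13, 8, 7.
  30 → cabin 1 (new)  [load 30/36]
  28 → cabin 2 (new)  [load 28/36]
  25 → cabin 3 (new)  [load 25/36]
  21 → cabin 4 (new)  [load 21/36]
  21 → cabin 5 (new)  [load 21/36]
  20 → cabin 6 (new)  [load 20/36]
  20 → cabin 7 (new)  [load 20/36]
  20 → cabin 8 (new)  [load 20/36]
  18 → cabin 9 (new)  [load 18/36]
  13 → cabin 4  [load 34/36]
  8 → cabin 2  [load 36/36]
  7 → cabin 3  [load 32/36]
9 cabins opened.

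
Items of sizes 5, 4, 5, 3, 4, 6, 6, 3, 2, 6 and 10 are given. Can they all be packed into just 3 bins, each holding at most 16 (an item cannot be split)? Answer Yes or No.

No

Total = 54; ⌈54/16⌉ = 4.
At least 4 bins are required, but only 3 are allowed.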